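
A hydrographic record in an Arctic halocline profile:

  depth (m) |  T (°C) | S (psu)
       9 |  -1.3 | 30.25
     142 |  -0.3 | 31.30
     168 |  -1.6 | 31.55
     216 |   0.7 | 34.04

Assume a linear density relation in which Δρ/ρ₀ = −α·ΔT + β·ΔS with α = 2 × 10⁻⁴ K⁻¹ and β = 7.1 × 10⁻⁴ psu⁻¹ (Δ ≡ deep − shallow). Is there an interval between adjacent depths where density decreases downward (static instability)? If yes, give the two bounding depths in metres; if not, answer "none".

Evaluate Δρ/ρ₀ = −αΔT + βΔS across each adjacent pair:
  9–142 m: −αΔT+βΔS = −(2 × 10⁻⁴)(+1.0)+(7.1 × 10⁻⁴)(+1.05) = 5.5 × 10⁻⁴ → stable
  142–168 m: −αΔT+βΔS = −(2 × 10⁻⁴)(-1.3)+(7.1 × 10⁻⁴)(+0.25) = 4.4 × 10⁻⁴ → stable
  168–216 m: −αΔT+βΔS = −(2 × 10⁻⁴)(+2.3)+(7.1 × 10⁻⁴)(+2.49) = 1.3 × 10⁻³ → stable
Every interval has Δρ > 0: the column is stably stratified throughout.

none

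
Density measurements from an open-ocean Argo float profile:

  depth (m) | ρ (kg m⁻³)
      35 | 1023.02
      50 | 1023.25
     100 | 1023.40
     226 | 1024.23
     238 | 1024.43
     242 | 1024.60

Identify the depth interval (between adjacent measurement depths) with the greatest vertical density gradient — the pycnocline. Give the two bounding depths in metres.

238–242 m

Compute the density gradient over each adjacent pair:
  35–50 m: Δρ/Δz = 0.23/15 = 0.015 kg m⁻⁴
  50–100 m: Δρ/Δz = 0.15/50 = 3.0 × 10⁻³ kg m⁻⁴
  100–226 m: Δρ/Δz = 0.83/126 = 6.6 × 10⁻³ kg m⁻⁴
  226–238 m: Δρ/Δz = 0.20/12 = 0.017 kg m⁻⁴
  238–242 m: Δρ/Δz = 0.17/4 = 0.043 kg m⁻⁴
The largest gradient is in the 238–242 m interval — the pycnocline.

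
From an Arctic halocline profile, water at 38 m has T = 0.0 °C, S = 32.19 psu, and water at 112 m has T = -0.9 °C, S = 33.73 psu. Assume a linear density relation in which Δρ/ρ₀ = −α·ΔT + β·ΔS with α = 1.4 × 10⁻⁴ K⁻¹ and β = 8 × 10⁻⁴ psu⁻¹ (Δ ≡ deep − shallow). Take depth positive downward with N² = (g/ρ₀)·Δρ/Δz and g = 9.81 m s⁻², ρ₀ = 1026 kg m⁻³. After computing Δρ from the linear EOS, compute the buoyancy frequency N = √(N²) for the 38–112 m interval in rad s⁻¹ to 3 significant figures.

ΔT = -0.9 K, ΔS = +1.54 psu (deep − shallow).
Δρ/ρ₀ = −αΔT + βΔS = 1.26 × 10⁻⁴ + 1.232 × 10⁻³ = 1.358 × 10⁻³, so Δρ ≈ 1.393 kg m⁻³.
N² = (g/ρ₀)·Δρ/Δz = g·(Δρ/ρ₀)/Δz = 9.81 × 1.358 × 10⁻³ / 74 = 1.8003 × 10⁻⁴ s⁻².
N = √(1.8003 × 10⁻⁴) = 0.013418 rad s⁻¹ ≈ 0.0134 rad s⁻¹.

0.0134 rad s⁻¹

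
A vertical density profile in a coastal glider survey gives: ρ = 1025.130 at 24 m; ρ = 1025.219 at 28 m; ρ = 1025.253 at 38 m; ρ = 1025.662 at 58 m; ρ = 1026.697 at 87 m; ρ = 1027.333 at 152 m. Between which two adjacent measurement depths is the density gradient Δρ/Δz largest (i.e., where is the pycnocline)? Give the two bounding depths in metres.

Compute the density gradient over each adjacent pair:
  24–28 m: Δρ/Δz = 0.089/4 = 0.022 kg m⁻⁴
  28–38 m: Δρ/Δz = 0.034/10 = 3.4 × 10⁻³ kg m⁻⁴
  38–58 m: Δρ/Δz = 0.409/20 = 0.020 kg m⁻⁴
  58–87 m: Δρ/Δz = 1.035/29 = 0.036 kg m⁻⁴
  87–152 m: Δρ/Δz = 0.636/65 = 9.8 × 10⁻³ kg m⁻⁴
The largest gradient is in the 58–87 m interval — the pycnocline.

58–87 m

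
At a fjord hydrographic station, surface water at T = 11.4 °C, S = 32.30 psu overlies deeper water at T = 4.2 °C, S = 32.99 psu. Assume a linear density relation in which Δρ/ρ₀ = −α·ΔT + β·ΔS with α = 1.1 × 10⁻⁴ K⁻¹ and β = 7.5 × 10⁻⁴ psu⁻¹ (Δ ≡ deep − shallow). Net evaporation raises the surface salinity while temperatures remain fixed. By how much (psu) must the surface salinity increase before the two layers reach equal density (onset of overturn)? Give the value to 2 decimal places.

1.75 psu

Neutral buoyancy requires −α(T_deep − T_surf) + β(S_deep − S_surf′) = 0.
S_surf′ = S_deep − (α/β)·ΔT = 32.99 − (1.1 × 10⁻⁴/7.5 × 10⁻⁴)·(-7.2) = 34.0460 psu.
Increase required: 34.0460 − 32.30 = 1.7460 psu.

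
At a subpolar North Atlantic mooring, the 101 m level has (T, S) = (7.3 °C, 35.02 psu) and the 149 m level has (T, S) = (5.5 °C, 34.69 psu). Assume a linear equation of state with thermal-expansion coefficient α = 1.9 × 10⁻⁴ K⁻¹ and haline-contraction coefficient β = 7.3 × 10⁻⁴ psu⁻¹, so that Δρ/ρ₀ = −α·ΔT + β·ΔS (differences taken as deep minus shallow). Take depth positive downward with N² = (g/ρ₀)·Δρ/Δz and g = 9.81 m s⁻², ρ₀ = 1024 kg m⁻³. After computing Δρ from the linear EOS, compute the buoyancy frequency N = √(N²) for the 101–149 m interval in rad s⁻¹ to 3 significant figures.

ΔT = -1.8 K, ΔS = -0.33 psu (deep − shallow).
Δρ/ρ₀ = −αΔT + βΔS = 3.42 × 10⁻⁴ − 2.409 × 10⁻⁴ = 1.011 × 10⁻⁴, so Δρ ≈ 0.1035 kg m⁻³.
N² = (g/ρ₀)·Δρ/Δz = g·(Δρ/ρ₀)/Δz = 9.81 × 1.011 × 10⁻⁴ / 48 = 2.0662 × 10⁻⁵ s⁻².
N = √(2.0662 × 10⁻⁵) = 4.5455 × 10⁻³ rad s⁻¹ ≈ 4.55 × 10⁻³ rad s⁻¹.

4.55 × 10⁻³ rad s⁻¹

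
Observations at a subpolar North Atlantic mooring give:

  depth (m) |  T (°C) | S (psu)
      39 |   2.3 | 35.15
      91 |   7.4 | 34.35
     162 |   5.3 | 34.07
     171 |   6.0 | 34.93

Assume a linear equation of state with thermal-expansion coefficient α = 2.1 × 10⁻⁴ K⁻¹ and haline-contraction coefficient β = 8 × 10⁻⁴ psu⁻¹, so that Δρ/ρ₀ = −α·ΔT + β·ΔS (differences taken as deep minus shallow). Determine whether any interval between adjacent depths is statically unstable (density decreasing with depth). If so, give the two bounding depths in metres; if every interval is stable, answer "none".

39–91 m

Evaluate Δρ/ρ₀ = −αΔT + βΔS across each adjacent pair:
  39–91 m: −αΔT+βΔS = −(2.1 × 10⁻⁴)(+5.1)+(8 × 10⁻⁴)(-0.80) = -1.7 × 10⁻³ → UNSTABLE
  91–162 m: −αΔT+βΔS = −(2.1 × 10⁻⁴)(-2.1)+(8 × 10⁻⁴)(-0.28) = 2.2 × 10⁻⁴ → stable
  162–171 m: −αΔT+βΔS = −(2.1 × 10⁻⁴)(+0.7)+(8 × 10⁻⁴)(+0.86) = 5.4 × 10⁻⁴ → stable
The 39–91 m interval has Δρ < 0: lighter water underlies denser water.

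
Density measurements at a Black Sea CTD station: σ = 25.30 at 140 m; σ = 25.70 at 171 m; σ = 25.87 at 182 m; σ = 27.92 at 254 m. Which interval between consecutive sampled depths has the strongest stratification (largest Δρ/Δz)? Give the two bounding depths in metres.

Compute the density gradient over each adjacent pair:
  140–171 m: Δρ/Δz = 0.40/31 = 0.013 kg m⁻⁴
  171–182 m: Δρ/Δz = 0.17/11 = 0.015 kg m⁻⁴
  182–254 m: Δρ/Δz = 2.05/72 = 0.028 kg m⁻⁴
The largest gradient is in the 182–254 m interval — the pycnocline.

182–254 m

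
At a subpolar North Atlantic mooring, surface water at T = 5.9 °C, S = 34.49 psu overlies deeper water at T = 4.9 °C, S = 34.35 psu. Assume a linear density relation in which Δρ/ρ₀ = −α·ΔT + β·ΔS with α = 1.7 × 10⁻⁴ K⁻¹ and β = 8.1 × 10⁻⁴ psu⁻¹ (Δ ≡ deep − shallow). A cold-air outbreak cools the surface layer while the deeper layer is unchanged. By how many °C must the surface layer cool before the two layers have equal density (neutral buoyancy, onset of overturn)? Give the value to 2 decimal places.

0.33 °C

Neutral buoyancy requires Δρ = 0, i.e. −α(T_deep − T_surf′) + β(S_deep − S_surf) = 0.
T_surf′ = T_deep − (β/α)·ΔS = 4.9 − (8.1 × 10⁻⁴/1.7 × 10⁻⁴)·(-0.14) = 5.5671 °C.
Cooling required: 5.9 − (5.5671) = 0.3329 °C.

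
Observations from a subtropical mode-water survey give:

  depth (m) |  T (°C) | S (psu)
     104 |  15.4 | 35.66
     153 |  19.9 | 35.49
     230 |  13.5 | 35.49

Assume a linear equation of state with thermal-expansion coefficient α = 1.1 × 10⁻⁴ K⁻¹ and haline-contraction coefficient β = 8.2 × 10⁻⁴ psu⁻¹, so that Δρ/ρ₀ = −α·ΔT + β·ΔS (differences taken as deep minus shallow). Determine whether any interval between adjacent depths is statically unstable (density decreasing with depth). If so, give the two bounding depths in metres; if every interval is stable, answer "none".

104–153 m

Evaluate Δρ/ρ₀ = −αΔT + βΔS across each adjacent pair:
  104–153 m: −αΔT+βΔS = −(1.1 × 10⁻⁴)(+4.5)+(8.2 × 10⁻⁴)(-0.17) = -6.3 × 10⁻⁴ → UNSTABLE
  153–230 m: −αΔT+βΔS = −(1.1 × 10⁻⁴)(-6.4)+(8.2 × 10⁻⁴)(+0.00) = 7.0 × 10⁻⁴ → stable
The 104–153 m interval has Δρ < 0: lighter water underlies denser water.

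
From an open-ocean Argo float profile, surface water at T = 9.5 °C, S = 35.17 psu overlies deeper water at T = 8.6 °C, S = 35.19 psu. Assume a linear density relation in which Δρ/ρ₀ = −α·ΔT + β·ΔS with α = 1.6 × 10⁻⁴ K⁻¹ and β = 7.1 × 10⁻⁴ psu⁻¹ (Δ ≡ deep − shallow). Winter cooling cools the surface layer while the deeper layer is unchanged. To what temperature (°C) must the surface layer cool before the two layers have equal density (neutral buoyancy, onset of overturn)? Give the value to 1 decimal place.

Neutral buoyancy requires Δρ = 0, i.e. −α(T_deep − T_surf′) + β(S_deep − S_surf) = 0.
T_surf′ = T_deep − (β/α)·ΔS = 8.6 − (7.1 × 10⁻⁴/1.6 × 10⁻⁴)·(+0.02) = 8.511 °C.
Cooling required: 9.5 − (8.511) = 0.989 °C.

8.5 °C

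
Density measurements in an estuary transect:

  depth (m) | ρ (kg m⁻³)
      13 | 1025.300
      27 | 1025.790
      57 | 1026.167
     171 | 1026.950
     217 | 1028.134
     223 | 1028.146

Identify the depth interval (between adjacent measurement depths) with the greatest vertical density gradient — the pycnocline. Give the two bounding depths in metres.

13–27 m

Compute the density gradient over each adjacent pair:
  13–27 m: Δρ/Δz = 0.490/14 = 0.035 kg m⁻⁴
  27–57 m: Δρ/Δz = 0.377/30 = 0.013 kg m⁻⁴
  57–171 m: Δρ/Δz = 0.783/114 = 6.9 × 10⁻³ kg m⁻⁴
  171–217 m: Δρ/Δz = 1.184/46 = 0.026 kg m⁻⁴
  217–223 m: Δρ/Δz = 0.012/6 = 2.0 × 10⁻³ kg m⁻⁴
The largest gradient is in the 13–27 m interval — the pycnocline.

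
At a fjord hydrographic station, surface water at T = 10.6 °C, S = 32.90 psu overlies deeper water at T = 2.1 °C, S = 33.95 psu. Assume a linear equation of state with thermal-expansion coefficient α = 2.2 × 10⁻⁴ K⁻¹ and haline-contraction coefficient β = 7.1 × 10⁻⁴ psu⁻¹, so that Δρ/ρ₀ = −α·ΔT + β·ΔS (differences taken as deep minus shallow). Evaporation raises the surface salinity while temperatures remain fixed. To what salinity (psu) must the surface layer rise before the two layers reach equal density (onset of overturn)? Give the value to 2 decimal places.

Neutral buoyancy requires −α(T_deep − T_surf) + β(S_deep − S_surf′) = 0.
S_surf′ = S_deep − (α/β)·ΔT = 33.95 − (2.2 × 10⁻⁴/7.1 × 10⁻⁴)·(-8.5) = 36.5838 psu.
Increase required: 36.5838 − 32.90 = 3.6838 psu.

36.58 psu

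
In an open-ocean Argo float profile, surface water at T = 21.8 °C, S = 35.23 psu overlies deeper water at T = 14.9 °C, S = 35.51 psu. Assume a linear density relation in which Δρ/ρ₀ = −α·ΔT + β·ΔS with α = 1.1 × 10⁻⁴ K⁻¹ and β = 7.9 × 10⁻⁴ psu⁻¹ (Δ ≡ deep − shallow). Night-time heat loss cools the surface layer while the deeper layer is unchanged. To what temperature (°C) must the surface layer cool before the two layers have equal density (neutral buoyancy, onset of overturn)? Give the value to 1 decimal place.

12.9 °C

Neutral buoyancy requires Δρ = 0, i.e. −α(T_deep − T_surf′) + β(S_deep − S_surf) = 0.
T_surf′ = T_deep − (β/α)·ΔS = 14.9 − (7.9 × 10⁻⁴/1.1 × 10⁻⁴)·(+0.28) = 12.889 °C.
Cooling required: 21.8 − (12.889) = 8.911 °C.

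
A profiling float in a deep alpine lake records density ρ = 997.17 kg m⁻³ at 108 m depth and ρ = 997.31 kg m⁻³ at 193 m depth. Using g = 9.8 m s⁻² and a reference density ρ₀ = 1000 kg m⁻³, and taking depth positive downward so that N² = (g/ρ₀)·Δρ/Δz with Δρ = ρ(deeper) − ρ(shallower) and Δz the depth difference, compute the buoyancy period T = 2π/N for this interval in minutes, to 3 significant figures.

26.1 min

Δρ = 997.31 − 997.17 = 0.14 kg m⁻³ over Δz = 193 − 108 = 85 m.
N² = (9.8/1000) × (0.14/85) = 1.6141 × 10⁻⁵ s⁻².
N = √(1.6141 × 10⁻⁵) = 4.0176 × 10⁻³ rad s⁻¹, so T = 2π/N = 1.5639 × 10³ s = 26.065 min ≈ 26.1 min.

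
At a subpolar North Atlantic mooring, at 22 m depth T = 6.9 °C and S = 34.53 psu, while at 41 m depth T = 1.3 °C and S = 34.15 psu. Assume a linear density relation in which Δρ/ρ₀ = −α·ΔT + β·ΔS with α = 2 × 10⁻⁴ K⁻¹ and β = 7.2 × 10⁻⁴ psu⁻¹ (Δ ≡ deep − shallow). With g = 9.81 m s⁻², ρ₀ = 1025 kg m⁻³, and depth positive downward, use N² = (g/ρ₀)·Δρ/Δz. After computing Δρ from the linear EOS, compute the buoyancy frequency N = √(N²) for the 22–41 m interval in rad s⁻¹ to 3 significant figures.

0.0209 rad s⁻¹

ΔT = -5.6 K, ΔS = -0.38 psu (deep − shallow).
Δρ/ρ₀ = −αΔT + βΔS = 1.12 × 10⁻³ − 2.736 × 10⁻⁴ = 8.464 × 10⁻⁴, so Δρ ≈ 0.8676 kg m⁻³.
N² = (g/ρ₀)·Δρ/Δz = g·(Δρ/ρ₀)/Δz = 9.81 × 8.464 × 10⁻⁴ / 19 = 4.3701 × 10⁻⁴ s⁻².
N = √(4.3701 × 10⁻⁴) = 0.020905 rad s⁻¹ ≈ 0.0209 rad s⁻¹.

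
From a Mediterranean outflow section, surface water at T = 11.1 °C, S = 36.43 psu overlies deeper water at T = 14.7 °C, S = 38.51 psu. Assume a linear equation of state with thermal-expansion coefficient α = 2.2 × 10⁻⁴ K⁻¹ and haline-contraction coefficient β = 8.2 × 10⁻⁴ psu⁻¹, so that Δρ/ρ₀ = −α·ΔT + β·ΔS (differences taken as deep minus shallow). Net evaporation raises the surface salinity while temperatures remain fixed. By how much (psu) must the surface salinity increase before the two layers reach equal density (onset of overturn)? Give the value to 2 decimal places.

Neutral buoyancy requires −α(T_deep − T_surf) + β(S_deep − S_surf′) = 0.
S_surf′ = S_deep − (α/β)·ΔT = 38.51 − (2.2 × 10⁻⁴/8.2 × 10⁻⁴)·(+3.6) = 37.5441 psu.
Increase required: 37.5441 − 36.43 = 1.1141 psu.

1.11 psu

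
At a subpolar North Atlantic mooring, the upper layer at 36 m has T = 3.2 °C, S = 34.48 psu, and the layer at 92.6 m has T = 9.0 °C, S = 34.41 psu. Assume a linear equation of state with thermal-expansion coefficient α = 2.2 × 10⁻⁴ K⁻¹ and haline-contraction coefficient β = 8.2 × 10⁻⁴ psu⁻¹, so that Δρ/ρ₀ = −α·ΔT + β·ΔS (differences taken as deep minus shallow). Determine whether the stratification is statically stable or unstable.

unstable

ΔT = 9.0 − 3.2 = +5.8 K and ΔS = 34.41 − 34.48 = -0.07 psu (deep − shallow).
−αΔT = -1.276 × 10⁻³; βΔS = -5.74 × 10⁻⁵; sum Δρ/ρ₀ = -1.3334 × 10⁻³.
Δρ/ρ₀ < 0, so Δρ < 0: deeper water is lighter → statically unstable; the column would overturn.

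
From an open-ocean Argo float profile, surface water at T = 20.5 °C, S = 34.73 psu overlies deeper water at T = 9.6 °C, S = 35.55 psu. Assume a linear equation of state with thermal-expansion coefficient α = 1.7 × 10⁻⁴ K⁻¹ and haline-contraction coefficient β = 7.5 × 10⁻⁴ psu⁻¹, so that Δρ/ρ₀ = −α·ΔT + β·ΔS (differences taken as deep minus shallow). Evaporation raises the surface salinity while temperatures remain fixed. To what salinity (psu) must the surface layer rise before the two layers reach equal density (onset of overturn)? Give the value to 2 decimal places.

Neutral buoyancy requires −α(T_deep − T_surf) + β(S_deep − S_surf′) = 0.
S_surf′ = S_deep − (α/β)·ΔT = 35.55 − (1.7 × 10⁻⁴/7.5 × 10⁻⁴)·(-10.9) = 38.0207 psu.
Increase required: 38.0207 − 34.73 = 3.2907 psu.

38.02 psu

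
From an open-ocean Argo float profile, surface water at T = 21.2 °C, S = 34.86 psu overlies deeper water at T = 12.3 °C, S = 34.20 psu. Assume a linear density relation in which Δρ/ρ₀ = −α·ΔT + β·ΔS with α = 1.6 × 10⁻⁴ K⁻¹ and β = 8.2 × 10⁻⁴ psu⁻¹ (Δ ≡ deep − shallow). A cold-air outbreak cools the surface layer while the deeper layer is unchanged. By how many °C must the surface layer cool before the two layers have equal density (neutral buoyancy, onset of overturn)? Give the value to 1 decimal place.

5.5 °C

Neutral buoyancy requires Δρ = 0, i.e. −α(T_deep − T_surf′) + β(S_deep − S_surf) = 0.
T_surf′ = T_deep − (β/α)·ΔS = 12.3 − (8.2 × 10⁻⁴/1.6 × 10⁻⁴)·(-0.66) = 15.683 °C.
Cooling required: 21.2 − (15.683) = 5.517 °C.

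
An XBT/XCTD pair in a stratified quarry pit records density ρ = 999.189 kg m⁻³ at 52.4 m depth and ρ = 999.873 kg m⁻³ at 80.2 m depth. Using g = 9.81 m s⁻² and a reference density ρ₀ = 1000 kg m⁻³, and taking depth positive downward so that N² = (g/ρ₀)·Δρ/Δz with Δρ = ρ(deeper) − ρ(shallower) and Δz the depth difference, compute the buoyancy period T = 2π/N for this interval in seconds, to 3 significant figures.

404 s

Δρ = 999.873 − 999.189 = 0.684 kg m⁻³ over Δz = 80.2 − 52.4 = 27.8 m.
N² = (9.81/1000) × (0.684/27.8) = 2.4137 × 10⁻⁴ s⁻².
N = √(2.4137 × 10⁻⁴) = 0.015536 rad s⁻¹, so T = 2π/N = 404.43 s ≈ 404 s.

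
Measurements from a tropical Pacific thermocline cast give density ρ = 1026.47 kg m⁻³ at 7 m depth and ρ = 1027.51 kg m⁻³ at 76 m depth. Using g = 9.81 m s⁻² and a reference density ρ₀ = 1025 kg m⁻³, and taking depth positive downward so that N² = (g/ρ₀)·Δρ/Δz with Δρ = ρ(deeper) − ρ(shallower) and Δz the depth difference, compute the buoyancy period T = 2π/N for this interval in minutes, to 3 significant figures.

8.72 min

Δρ = 1027.51 − 1026.47 = 1.04 kg m⁻³ over Δz = 76 − 7 = 69 m.
N² = (9.81/1025) × (1.04/69) = 1.4425 × 10⁻⁴ s⁻².
N = √(1.4425 × 10⁻⁴) = 0.012010 rad s⁻¹, so T = 2π/N = 523.16 s = 8.7193 min ≈ 8.72 min.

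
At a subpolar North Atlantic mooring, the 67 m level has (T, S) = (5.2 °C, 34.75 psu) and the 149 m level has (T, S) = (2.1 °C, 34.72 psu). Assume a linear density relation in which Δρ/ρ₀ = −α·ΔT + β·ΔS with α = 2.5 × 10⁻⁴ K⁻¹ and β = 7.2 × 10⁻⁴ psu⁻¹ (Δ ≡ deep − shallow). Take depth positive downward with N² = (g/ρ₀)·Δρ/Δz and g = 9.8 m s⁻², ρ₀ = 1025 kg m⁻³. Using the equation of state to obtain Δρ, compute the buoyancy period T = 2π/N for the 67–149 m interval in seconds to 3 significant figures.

ΔT = -3.1 K, ΔS = -0.03 psu (deep − shallow).
Δρ/ρ₀ = −αΔT + βΔS = 7.75 × 10⁻⁴ − 2.16 × 10⁻⁵ = 7.534 × 10⁻⁴, so Δρ ≈ 0.7722 kg m⁻³.
N² = (g/ρ₀)·Δρ/Δz = g·(Δρ/ρ₀)/Δz = 9.8 × 7.534 × 10⁻⁴ / 82 = 9.0040 × 10⁻⁵ s⁻².
N = √(9.0040 × 10⁻⁵) = 9.4889 × 10⁻³ rad s⁻¹ → T = 2π/N = 662.16 s ≈ 662 s.

662 s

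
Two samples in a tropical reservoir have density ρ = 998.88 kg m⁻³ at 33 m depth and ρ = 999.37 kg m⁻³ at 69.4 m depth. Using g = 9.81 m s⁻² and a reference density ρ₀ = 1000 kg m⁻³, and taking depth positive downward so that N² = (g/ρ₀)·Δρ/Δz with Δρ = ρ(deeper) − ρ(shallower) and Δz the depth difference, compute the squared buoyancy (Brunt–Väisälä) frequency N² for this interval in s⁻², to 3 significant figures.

1.32 × 10⁻⁴ s⁻²

Δρ = 999.37 − 998.88 = 0.49 kg m⁻³ over Δz = 69.4 − 33 = 36.4 m.
N² = (9.81/1000) × (0.49/36.4) = 1.3206 × 10⁻⁴ s⁻² ≈ 1.32 × 10⁻⁴ s⁻².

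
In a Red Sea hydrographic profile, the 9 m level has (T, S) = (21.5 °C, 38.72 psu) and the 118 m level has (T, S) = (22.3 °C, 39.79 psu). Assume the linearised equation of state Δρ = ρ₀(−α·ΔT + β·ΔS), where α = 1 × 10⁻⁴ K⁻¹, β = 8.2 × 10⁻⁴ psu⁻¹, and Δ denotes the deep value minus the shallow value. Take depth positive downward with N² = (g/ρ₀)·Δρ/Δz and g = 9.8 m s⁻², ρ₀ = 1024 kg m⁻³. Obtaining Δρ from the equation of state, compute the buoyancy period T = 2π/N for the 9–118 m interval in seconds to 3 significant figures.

742 s

ΔT = +0.8 K, ΔS = +1.07 psu (deep − shallow).
Δρ/ρ₀ = −αΔT + βΔS = -8.00 × 10⁻⁵ + 8.774 × 10⁻⁴ = 7.974 × 10⁻⁴, so Δρ ≈ 0.8165 kg m⁻³.
N² = (g/ρ₀)·Δρ/Δz = g·(Δρ/ρ₀)/Δz = 9.8 × 7.974 × 10⁻⁴ / 109 = 7.1693 × 10⁻⁵ s⁻².
N = √(7.1693 × 10⁻⁵) = 8.4672 × 10⁻³ rad s⁻¹ → T = 2π/N = 742.06 s ≈ 742 s.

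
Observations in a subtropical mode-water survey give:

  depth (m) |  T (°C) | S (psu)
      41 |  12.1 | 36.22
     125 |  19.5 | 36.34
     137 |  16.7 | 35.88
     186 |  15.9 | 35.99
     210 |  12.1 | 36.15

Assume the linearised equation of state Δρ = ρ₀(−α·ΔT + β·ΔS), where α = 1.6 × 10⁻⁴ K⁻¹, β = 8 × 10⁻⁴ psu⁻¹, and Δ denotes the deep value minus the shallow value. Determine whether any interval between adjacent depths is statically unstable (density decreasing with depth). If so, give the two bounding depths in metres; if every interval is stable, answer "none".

41–125 m

Evaluate Δρ/ρ₀ = −αΔT + βΔS across each adjacent pair:
  41–125 m: −αΔT+βΔS = −(1.6 × 10⁻⁴)(+7.4)+(8 × 10⁻⁴)(+0.12) = -1.1 × 10⁻³ → UNSTABLE
  125–137 m: −αΔT+βΔS = −(1.6 × 10⁻⁴)(-2.8)+(8 × 10⁻⁴)(-0.46) = 8.0 × 10⁻⁵ → stable
  137–186 m: −αΔT+βΔS = −(1.6 × 10⁻⁴)(-0.8)+(8 × 10⁻⁴)(+0.11) = 2.2 × 10⁻⁴ → stable
  186–210 m: −αΔT+βΔS = −(1.6 × 10⁻⁴)(-3.8)+(8 × 10⁻⁴)(+0.16) = 7.4 × 10⁻⁴ → stable
The 41–125 m interval has Δρ < 0: lighter water underlies denser water.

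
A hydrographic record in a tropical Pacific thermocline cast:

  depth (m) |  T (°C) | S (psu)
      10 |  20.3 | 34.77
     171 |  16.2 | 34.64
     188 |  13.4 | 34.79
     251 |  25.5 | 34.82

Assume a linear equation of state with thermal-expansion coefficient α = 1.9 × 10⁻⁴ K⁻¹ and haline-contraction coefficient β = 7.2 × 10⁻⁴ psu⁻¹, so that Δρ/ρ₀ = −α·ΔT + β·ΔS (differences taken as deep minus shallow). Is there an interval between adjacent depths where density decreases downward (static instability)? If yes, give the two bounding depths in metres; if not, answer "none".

Evaluate Δρ/ρ₀ = −αΔT + βΔS across each adjacent pair:
  10–171 m: −αΔT+βΔS = −(1.9 × 10⁻⁴)(-4.1)+(7.2 × 10⁻⁴)(-0.13) = 6.9 × 10⁻⁴ → stable
  171–188 m: −αΔT+βΔS = −(1.9 × 10⁻⁴)(-2.8)+(7.2 × 10⁻⁴)(+0.15) = 6.4 × 10⁻⁴ → stable
  188–251 m: −αΔT+βΔS = −(1.9 × 10⁻⁴)(+12.1)+(7.2 × 10⁻⁴)(+0.03) = -2.3 × 10⁻³ → UNSTABLE
The 188–251 m interval has Δρ < 0: lighter water underlies denser water.

188–251 m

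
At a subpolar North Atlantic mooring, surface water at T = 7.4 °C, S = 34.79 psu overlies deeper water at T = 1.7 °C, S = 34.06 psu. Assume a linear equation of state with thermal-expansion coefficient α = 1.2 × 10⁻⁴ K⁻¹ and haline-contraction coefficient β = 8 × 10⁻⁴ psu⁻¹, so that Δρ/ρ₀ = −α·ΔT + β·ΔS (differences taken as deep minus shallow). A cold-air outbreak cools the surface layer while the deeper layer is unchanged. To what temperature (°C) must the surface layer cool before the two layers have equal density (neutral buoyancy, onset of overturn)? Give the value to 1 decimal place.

Neutral buoyancy requires Δρ = 0, i.e. −α(T_deep − T_surf′) + β(S_deep − S_surf) = 0.
T_surf′ = T_deep − (β/α)·ΔS = 1.7 − (8 × 10⁻⁴/1.2 × 10⁻⁴)·(-0.73) = 6.567 °C.
Cooling required: 7.4 − (6.567) = 0.833 °C.

6.6 °C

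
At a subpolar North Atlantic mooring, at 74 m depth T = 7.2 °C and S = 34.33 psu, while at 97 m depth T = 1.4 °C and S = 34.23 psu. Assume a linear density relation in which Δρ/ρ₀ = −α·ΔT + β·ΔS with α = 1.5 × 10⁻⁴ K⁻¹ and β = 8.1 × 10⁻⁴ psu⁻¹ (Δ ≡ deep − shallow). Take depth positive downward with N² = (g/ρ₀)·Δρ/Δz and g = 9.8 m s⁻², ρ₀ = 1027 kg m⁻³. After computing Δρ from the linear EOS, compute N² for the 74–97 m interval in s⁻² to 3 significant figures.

3.36 × 10⁻⁴ s⁻²

ΔT = -5.8 K, ΔS = -0.10 psu (deep − shallow).
Δρ/ρ₀ = −αΔT + βΔS = 8.70 × 10⁻⁴ − 8.10 × 10⁻⁵ = 7.89 × 10⁻⁴, so Δρ ≈ 0.8103 kg m⁻³.
N² = (g/ρ₀)·Δρ/Δz = g·(Δρ/ρ₀)/Δz = 9.8 × 7.89 × 10⁻⁴ / 23 = 3.3618 × 10⁻⁴ s⁻² ≈ 3.36 × 10⁻⁴ s⁻².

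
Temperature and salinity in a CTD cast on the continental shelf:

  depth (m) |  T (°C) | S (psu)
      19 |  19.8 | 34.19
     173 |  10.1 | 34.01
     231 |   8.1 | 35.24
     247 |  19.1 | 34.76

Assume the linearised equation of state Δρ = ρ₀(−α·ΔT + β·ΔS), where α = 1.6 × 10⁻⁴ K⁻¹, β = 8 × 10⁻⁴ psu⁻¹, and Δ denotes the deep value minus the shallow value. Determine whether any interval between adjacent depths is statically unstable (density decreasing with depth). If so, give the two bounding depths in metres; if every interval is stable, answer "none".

231–247 m

Evaluate Δρ/ρ₀ = −αΔT + βΔS across each adjacent pair:
  19–173 m: −αΔT+βΔS = −(1.6 × 10⁻⁴)(-9.7)+(8 × 10⁻⁴)(-0.18) = 1.4 × 10⁻³ → stable
  173–231 m: −αΔT+βΔS = −(1.6 × 10⁻⁴)(-2.0)+(8 × 10⁻⁴)(+1.23) = 1.3 × 10⁻³ → stable
  231–247 m: −αΔT+βΔS = −(1.6 × 10⁻⁴)(+11.0)+(8 × 10⁻⁴)(-0.48) = -2.1 × 10⁻³ → UNSTABLE
The 231–247 m interval has Δρ < 0: lighter water underlies denser water.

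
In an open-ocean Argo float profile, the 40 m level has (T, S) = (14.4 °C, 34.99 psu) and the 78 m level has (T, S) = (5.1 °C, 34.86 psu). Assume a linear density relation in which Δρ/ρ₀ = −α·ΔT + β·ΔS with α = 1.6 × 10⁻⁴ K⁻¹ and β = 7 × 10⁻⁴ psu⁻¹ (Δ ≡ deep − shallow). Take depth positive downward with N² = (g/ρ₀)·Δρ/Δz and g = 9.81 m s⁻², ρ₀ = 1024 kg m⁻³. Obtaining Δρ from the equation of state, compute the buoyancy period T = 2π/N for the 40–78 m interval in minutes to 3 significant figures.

ΔT = -9.3 K, ΔS = -0.13 psu (deep − shallow).
Δρ/ρ₀ = −αΔT + βΔS = 1.488 × 10⁻³ − 9.10 × 10⁻⁵ = 1.397 × 10⁻³, so Δρ ≈ 1.431 kg m⁻³.
N² = (g/ρ₀)·Δρ/Δz = g·(Δρ/ρ₀)/Δz = 9.81 × 1.397 × 10⁻³ / 38 = 3.6065 × 10⁻⁴ s⁻².
N = √(3.6065 × 10⁻⁴) = 0.018991 rad s⁻¹ → T = 2π/N = 330.85 s = 5.5142 min ≈ 5.51 min.

5.51 min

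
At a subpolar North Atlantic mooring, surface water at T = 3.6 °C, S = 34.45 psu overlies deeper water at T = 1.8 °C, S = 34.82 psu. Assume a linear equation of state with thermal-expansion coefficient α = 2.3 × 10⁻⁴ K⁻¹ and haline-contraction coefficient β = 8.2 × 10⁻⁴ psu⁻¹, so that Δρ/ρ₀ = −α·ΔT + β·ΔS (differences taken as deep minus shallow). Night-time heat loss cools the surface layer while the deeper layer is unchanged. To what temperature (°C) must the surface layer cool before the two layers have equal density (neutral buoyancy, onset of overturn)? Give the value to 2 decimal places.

0.48 °C

Neutral buoyancy requires Δρ = 0, i.e. −α(T_deep − T_surf′) + β(S_deep − S_surf) = 0.
T_surf′ = T_deep − (β/α)·ΔS = 1.8 − (8.2 × 10⁻⁴/2.3 × 10⁻⁴)·(+0.37) = 0.4809 °C.
Cooling required: 3.6 − (0.4809) = 3.1191 °C.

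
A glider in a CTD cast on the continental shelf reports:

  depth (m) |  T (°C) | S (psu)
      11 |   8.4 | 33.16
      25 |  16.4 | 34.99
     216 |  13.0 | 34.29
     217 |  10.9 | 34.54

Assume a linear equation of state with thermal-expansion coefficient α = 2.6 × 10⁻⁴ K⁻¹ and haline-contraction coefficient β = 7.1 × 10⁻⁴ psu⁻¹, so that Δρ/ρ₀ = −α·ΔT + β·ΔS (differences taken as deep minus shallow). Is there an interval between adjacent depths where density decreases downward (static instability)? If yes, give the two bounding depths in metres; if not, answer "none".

Evaluate Δρ/ρ₀ = −αΔT + βΔS across each adjacent pair:
  11–25 m: −αΔT+βΔS = −(2.6 × 10⁻⁴)(+8.0)+(7.1 × 10⁻⁴)(+1.83) = -7.8 × 10⁻⁴ → UNSTABLE
  25–216 m: −αΔT+βΔS = −(2.6 × 10⁻⁴)(-3.4)+(7.1 × 10⁻⁴)(-0.70) = 3.9 × 10⁻⁴ → stable
  216–217 m: −αΔT+βΔS = −(2.6 × 10⁻⁴)(-2.1)+(7.1 × 10⁻⁴)(+0.25) = 7.2 × 10⁻⁴ → stable
The 11–25 m interval has Δρ < 0: lighter water underlies denser water.

11–25 m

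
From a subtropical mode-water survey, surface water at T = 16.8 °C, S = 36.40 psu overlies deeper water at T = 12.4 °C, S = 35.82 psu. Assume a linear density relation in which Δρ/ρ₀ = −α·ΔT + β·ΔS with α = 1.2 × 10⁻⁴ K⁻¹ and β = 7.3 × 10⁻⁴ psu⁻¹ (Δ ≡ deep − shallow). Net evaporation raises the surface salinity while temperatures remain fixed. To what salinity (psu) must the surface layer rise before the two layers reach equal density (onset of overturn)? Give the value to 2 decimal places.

36.54 psu

Neutral buoyancy requires −α(T_deep − T_surf) + β(S_deep − S_surf′) = 0.
S_surf′ = S_deep − (α/β)·ΔT = 35.82 − (1.2 × 10⁻⁴/7.3 × 10⁻⁴)·(-4.4) = 36.5433 psu.
Increase required: 36.5433 − 36.40 = 0.1433 psu.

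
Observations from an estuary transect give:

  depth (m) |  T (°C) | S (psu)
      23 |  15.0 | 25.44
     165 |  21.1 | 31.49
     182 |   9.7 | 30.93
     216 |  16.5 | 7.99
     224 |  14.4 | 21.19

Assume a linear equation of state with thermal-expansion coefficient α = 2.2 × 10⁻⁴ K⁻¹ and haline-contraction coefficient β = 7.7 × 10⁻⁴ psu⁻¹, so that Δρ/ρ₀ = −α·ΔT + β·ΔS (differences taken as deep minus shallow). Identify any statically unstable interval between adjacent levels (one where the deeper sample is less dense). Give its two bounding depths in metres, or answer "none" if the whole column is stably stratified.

182–216 m

Evaluate Δρ/ρ₀ = −αΔT + βΔS across each adjacent pair:
  23–165 m: −αΔT+βΔS = −(2.2 × 10⁻⁴)(+6.1)+(7.7 × 10⁻⁴)(+6.05) = 3.3 × 10⁻³ → stable
  165–182 m: −αΔT+βΔS = −(2.2 × 10⁻⁴)(-11.4)+(7.7 × 10⁻⁴)(-0.56) = 2.1 × 10⁻³ → stable
  182–216 m: −αΔT+βΔS = −(2.2 × 10⁻⁴)(+6.8)+(7.7 × 10⁻⁴)(-22.94) = -0.019 → UNSTABLE
  216–224 m: −αΔT+βΔS = −(2.2 × 10⁻⁴)(-2.1)+(7.7 × 10⁻⁴)(+13.20) = 0.011 → stable
The 182–216 m interval has Δρ < 0: lighter water underlies denser water.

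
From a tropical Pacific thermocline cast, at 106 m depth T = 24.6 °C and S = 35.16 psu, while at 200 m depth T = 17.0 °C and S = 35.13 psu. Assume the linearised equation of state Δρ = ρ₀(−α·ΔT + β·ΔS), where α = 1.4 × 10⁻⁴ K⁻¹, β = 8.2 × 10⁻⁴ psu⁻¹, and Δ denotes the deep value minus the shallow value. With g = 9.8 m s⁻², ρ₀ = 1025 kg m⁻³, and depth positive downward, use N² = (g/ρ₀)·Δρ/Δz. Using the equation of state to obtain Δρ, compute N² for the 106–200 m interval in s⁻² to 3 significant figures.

ΔT = -7.6 K, ΔS = -0.03 psu (deep − shallow).
Δρ/ρ₀ = −αΔT + βΔS = 1.064 × 10⁻³ − 2.46 × 10⁻⁵ = 1.0394 × 10⁻³, so Δρ ≈ 1.065 kg m⁻³.
N² = (g/ρ₀)·Δρ/Δz = g·(Δρ/ρ₀)/Δz = 9.8 × 1.0394 × 10⁻³ / 94 = 1.0836 × 10⁻⁴ s⁻² ≈ 1.08 × 10⁻⁴ s⁻².

1.08 × 10⁻⁴ s⁻²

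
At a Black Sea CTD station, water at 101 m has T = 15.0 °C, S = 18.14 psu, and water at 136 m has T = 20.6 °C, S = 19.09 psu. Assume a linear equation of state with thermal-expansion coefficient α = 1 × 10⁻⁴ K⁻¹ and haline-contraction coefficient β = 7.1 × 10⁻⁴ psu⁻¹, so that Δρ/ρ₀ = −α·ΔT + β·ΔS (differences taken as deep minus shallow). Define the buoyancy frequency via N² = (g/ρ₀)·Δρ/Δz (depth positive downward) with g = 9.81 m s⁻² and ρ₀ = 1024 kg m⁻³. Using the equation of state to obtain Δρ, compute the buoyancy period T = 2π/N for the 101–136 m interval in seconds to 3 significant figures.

ΔT = +5.6 K, ΔS = +0.95 psu (deep − shallow).
Δρ/ρ₀ = −αΔT + βΔS = -5.60 × 10⁻⁴ + 6.745 × 10⁻⁴ = 1.145 × 10⁻⁴, so Δρ ≈ 0.1172 kg m⁻³.
N² = (g/ρ₀)·Δρ/Δz = g·(Δρ/ρ₀)/Δz = 9.81 × 1.145 × 10⁻⁴ / 35 = 3.2093 × 10⁻⁵ s⁻².
N = √(3.2093 × 10⁻⁵) = 5.6651 × 10⁻³ rad s⁻¹ → T = 2π/N = 1.1091 × 10³ s ≈ 1.11 × 10³ s.

1.11 × 10³ s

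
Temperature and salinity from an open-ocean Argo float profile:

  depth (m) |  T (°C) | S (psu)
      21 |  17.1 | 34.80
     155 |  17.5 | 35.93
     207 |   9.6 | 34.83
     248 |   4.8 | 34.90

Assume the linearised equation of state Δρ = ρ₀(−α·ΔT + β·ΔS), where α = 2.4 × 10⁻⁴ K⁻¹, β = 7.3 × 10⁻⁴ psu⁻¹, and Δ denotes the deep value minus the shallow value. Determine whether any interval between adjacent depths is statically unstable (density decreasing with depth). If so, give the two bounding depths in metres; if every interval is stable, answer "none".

Evaluate Δρ/ρ₀ = −αΔT + βΔS across each adjacent pair:
  21–155 m: −αΔT+βΔS = −(2.4 × 10⁻⁴)(+0.4)+(7.3 × 10⁻⁴)(+1.13) = 7.3 × 10⁻⁴ → stable
  155–207 m: −αΔT+βΔS = −(2.4 × 10⁻⁴)(-7.9)+(7.3 × 10⁻⁴)(-1.10) = 1.1 × 10⁻³ → stable
  207–248 m: −αΔT+βΔS = −(2.4 × 10⁻⁴)(-4.8)+(7.3 × 10⁻⁴)(+0.07) = 1.2 × 10⁻³ → stable
Every interval has Δρ > 0: the column is stably stratified throughout.

none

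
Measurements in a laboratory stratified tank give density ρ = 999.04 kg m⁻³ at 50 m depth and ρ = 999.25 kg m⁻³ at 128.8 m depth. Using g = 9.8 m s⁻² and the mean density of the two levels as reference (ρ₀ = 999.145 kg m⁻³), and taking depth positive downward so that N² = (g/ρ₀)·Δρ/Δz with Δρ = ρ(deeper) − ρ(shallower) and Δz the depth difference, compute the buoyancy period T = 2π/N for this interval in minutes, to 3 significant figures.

20.5 min

Δρ = 999.25 − 999.04 = 0.21 kg m⁻³ over Δz = 128.8 − 50 = 78.8 m.
N² = (9.8/999.145) × (0.21/78.8) = 2.6139 × 10⁻⁵ s⁻².
N = √(2.6139 × 10⁻⁵) = 5.1126 × 10⁻³ rad s⁻¹, so T = 2π/N = 1.2290 × 10³ s = 20.483 min ≈ 20.5 min.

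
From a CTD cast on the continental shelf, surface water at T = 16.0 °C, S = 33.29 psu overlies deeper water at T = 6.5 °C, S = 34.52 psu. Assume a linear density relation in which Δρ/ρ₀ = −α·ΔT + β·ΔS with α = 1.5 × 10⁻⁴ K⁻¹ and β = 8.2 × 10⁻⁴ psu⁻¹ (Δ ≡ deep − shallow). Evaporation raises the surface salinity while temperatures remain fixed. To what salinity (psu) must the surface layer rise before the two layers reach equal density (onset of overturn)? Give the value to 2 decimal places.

Neutral buoyancy requires −α(T_deep − T_surf) + β(S_deep − S_surf′) = 0.
S_surf′ = S_deep − (α/β)·ΔT = 34.52 − (1.5 × 10⁻⁴/8.2 × 10⁻⁴)·(-9.5) = 36.2578 psu.
Increase required: 36.2578 − 33.29 = 2.9678 psu.

36.26 psu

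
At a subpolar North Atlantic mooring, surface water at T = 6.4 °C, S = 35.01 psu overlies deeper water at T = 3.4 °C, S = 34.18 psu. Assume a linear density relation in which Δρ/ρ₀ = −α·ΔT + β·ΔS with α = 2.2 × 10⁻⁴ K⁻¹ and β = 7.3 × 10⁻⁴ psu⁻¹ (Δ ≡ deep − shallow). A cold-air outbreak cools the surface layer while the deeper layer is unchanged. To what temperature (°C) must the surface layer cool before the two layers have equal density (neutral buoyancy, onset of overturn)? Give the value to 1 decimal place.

6.2 °C

Neutral buoyancy requires Δρ = 0, i.e. −α(T_deep − T_surf′) + β(S_deep − S_surf) = 0.
T_surf′ = T_deep − (β/α)·ΔS = 3.4 − (7.3 × 10⁻⁴/2.2 × 10⁻⁴)·(-0.83) = 6.154 °C.
Cooling required: 6.4 − (6.154) = 0.246 °C.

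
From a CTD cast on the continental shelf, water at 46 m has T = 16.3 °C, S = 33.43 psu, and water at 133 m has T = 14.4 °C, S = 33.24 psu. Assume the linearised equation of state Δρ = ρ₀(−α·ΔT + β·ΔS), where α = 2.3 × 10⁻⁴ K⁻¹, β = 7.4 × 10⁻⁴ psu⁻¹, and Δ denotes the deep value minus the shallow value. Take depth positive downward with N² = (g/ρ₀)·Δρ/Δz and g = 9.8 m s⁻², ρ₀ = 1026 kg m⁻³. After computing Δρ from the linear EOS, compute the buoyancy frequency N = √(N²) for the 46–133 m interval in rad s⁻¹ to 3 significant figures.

ΔT = -1.9 K, ΔS = -0.19 psu (deep − shallow).
Δρ/ρ₀ = −αΔT + βΔS = 4.37 × 10⁻⁴ − 1.406 × 10⁻⁴ = 2.964 × 10⁻⁴, so Δρ ≈ 0.3041 kg m⁻³.
N² = (g/ρ₀)·Δρ/Δz = g·(Δρ/ρ₀)/Δz = 9.8 × 2.964 × 10⁻⁴ / 87 = 3.3388 × 10⁻⁵ s⁻².
N = √(3.3388 × 10⁻⁵) = 5.7782 × 10⁻³ rad s⁻¹ ≈ 5.78 × 10⁻³ rad s⁻¹.

5.78 × 10⁻³ rad s⁻¹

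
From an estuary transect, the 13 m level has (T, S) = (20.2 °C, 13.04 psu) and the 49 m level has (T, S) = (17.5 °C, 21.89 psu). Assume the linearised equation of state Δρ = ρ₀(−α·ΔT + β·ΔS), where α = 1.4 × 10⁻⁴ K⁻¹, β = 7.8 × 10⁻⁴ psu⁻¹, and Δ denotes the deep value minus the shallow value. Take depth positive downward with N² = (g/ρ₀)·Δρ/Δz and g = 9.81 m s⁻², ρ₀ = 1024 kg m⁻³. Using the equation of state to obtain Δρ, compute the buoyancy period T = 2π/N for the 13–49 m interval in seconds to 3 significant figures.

ΔT = -2.7 K, ΔS = +8.85 psu (deep − shallow).
Δρ/ρ₀ = −αΔT + βΔS = 3.78 × 10⁻⁴ + 6.903 × 10⁻³ = 7.281 × 10⁻³, so Δρ ≈ 7.456 kg m⁻³.
N² = (g/ρ₀)·Δρ/Δz = g·(Δρ/ρ₀)/Δz = 9.81 × 7.281 × 10⁻³ / 36 = 1.9841 × 10⁻³ s⁻².
N = √(1.9841 × 10⁻³) = 0.044543 rad s⁻¹ → T = 2π/N = 141.06 s ≈ 141 s.

141 s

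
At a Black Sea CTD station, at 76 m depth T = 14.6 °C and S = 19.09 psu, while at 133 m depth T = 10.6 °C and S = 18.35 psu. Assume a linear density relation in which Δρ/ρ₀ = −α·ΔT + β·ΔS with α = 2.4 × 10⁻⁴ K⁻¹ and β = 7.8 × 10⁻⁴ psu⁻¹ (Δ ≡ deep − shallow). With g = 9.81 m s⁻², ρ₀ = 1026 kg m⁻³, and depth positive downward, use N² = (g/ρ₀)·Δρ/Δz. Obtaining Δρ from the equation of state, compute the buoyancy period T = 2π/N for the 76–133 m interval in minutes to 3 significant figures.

ΔT = -4.0 K, ΔS = -0.74 psu (deep − shallow).
Δρ/ρ₀ = −αΔT + βΔS = 9.60 × 10⁻⁴ − 5.772 × 10⁻⁴ = 3.828 × 10⁻⁴, so Δρ ≈ 0.3928 kg m⁻³.
N² = (g/ρ₀)·Δρ/Δz = g·(Δρ/ρ₀)/Δz = 9.81 × 3.828 × 10⁻⁴ / 57 = 6.5882 × 10⁻⁵ s⁻².
N = √(6.5882 × 10⁻⁵) = 8.1168 × 10⁻³ rad s⁻¹ → T = 2π/N = 774.10 s = 12.902 min ≈ 12.9 min.

12.9 min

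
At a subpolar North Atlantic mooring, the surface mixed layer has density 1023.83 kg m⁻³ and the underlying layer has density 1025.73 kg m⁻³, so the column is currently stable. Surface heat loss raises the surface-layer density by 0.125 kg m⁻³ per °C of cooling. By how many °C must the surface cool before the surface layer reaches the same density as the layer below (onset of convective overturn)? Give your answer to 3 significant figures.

15.2 °C

Density deficit of the surface layer: 1025.73 − 1023.83 = 1.9 kg m⁻³.
Required change = 1.9 / 0.125 = 15.2 °C.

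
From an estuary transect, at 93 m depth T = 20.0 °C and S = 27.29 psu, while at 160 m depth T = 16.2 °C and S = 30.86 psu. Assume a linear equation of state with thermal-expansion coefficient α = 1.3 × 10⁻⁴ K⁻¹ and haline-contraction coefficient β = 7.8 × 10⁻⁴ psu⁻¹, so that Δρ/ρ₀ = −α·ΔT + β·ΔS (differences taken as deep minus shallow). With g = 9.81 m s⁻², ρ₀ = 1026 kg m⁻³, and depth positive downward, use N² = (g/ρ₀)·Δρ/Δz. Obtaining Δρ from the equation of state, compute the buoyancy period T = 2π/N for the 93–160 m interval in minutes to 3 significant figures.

4.78 min

ΔT = -3.8 K, ΔS = +3.57 psu (deep − shallow).
Δρ/ρ₀ = −αΔT + βΔS = 4.94 × 10⁻⁴ + 2.7846 × 10⁻³ = 3.2786 × 10⁻³, so Δρ ≈ 3.364 kg m⁻³.
N² = (g/ρ₀)·Δρ/Δz = g·(Δρ/ρ₀)/Δz = 9.81 × 3.2786 × 10⁻³ / 67 = 4.8005 × 10⁻⁴ s⁻².
N = √(4.8005 × 10⁻⁴) = 0.021910 rad s⁻¹ → T = 2π/N = 286.77 s = 4.7795 min ≈ 4.78 min.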